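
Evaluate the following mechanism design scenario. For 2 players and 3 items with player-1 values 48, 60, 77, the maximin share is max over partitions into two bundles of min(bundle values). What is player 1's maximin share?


Step 1: Item values = 48, 60, 77
Step 2: Enumerate all 2-bundle partitions and take the smaller bundle:
  Partition 1: {48} vs {60,77} -> bundles 48, 137; min = 48
  Partition 2: {60} vs {48,77} -> bundles 60, 125; min = 60
  Partition 3: {77} vs {48,60} -> bundles 77, 108; min = 77
Step 3: MMS = max(48, 60, 77) = 77

77


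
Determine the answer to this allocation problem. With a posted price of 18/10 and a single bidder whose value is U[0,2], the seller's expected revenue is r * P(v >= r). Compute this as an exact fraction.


Step 1: Posted price r = 9/5, value support [0,2]
Step 2: P(v >= r) = (2 - 9/5)/2 = 1/10
Step 3: Expected revenue = r * P(v >= r) = 9/5 * 1/10
Step 4: Revenue = 9/50

9/50


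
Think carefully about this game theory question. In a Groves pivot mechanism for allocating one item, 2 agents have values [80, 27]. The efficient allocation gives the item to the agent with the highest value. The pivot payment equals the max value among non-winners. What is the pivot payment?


Step 1: The efficient winner is agent 0 with value 80
Step 2: Other agents' values: [27]
Step 3: Pivot payment = max(others) = 27
Step 4: The winner pays 27

27


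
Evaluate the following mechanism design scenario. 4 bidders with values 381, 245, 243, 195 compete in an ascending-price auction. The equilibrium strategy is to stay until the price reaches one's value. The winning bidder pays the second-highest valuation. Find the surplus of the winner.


Step 1: Identify the highest value: 381
Step 2: Identify the second-highest value: 245
Step 3: The final price = second-highest value = 245
Step 4: Surplus = 381 - 245 = 136

136


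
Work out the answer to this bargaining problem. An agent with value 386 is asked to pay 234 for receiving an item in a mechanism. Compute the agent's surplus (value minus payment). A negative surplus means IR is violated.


Step 1: Surplus = value - payment = 386 - 234 = 152
Step 2: IR is satisfied (surplus >= 0)

152


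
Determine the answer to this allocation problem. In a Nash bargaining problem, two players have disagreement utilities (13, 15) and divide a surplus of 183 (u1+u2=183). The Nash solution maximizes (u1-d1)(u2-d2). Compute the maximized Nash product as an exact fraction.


Step 1: The Nash solution splits surplus symmetrically above the disagreement point
Step 2: u1 = (total + d1 - d2)/2 = (183 + 13 - 15)/2 = 181/2
Step 3: u2 = (total - d1 + d2)/2 = (183 - 13 + 15)/2 = 185/2
Step 4: Nash product = (181/2 - 13) * (185/2 - 15)
Step 5: = 155/2 * 155/2 = 24025/4

24025/4


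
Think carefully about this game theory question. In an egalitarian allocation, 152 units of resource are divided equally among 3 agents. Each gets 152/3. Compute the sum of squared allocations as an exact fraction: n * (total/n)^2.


Step 1: Each agent's share = 152/3
Step 2: Square of each share = (152/3)^2 = 23104/9
Step 3: Sum of squares = 3 * 23104/9 = 23104/3

23104/3


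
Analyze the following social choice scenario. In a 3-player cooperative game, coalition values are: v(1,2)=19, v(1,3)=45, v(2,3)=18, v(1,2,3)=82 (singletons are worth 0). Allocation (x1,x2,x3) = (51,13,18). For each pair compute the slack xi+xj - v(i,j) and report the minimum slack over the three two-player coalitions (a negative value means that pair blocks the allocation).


Step 1: Slack for coalition (1,2): x1+x2 - v12 = 64 - 19 = 45
Step 2: Slack for coalition (1,3): x1+x3 - v13 = 69 - 45 = 24
Step 3: Slack for coalition (2,3): x2+x3 - v23 = 31 - 18 = 13
Step 4: Minimum slack = min(45, 24, 13) = 13, attained by (2,3); no pair can gain by deviating, so the allocation is in the core

13


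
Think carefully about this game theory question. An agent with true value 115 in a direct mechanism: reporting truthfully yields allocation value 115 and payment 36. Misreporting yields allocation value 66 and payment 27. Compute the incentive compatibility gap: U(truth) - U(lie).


Step 1: U(truth) = value - payment = 115 - 36 = 79
Step 2: U(lie) = allocation - payment = 66 - 27 = 39
Step 3: IC gap = 79 - 39 = 40

40


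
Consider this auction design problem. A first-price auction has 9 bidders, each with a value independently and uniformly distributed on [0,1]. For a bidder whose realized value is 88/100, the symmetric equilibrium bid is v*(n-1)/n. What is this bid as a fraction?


Step 1: The symmetric BNE bidding function is b(v) = v * (n-1) / n
Step 2: Substitute v = 22/25 and n = 9
Step 3: b = 22/25 * 8/9
Step 4: b = 176/225

176/225


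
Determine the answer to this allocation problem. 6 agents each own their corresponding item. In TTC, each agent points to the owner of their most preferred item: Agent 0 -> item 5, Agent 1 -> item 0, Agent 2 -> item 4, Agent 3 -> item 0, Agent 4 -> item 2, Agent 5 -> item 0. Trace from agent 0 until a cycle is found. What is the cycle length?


Step 1: Trace the pointer graph from agent 0: 0 -> 5 -> 0
Step 2: A cycle is detected when we revisit agent 0
Step 3: The cycle is: 0 -> 5 -> 0
Step 4: Cycle length = 2

2


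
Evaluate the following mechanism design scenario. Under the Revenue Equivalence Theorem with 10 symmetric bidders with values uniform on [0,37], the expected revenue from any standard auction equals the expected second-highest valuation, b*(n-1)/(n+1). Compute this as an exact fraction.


Step 1: By Revenue Equivalence, expected revenue = b*(n-1)/(n+1)
Step 2: Substituting n = 10, b = 37
Step 3: Revenue = 37*(10-1)/(10+1) = 37*9/11
Step 4: Revenue = 333/11

333/11


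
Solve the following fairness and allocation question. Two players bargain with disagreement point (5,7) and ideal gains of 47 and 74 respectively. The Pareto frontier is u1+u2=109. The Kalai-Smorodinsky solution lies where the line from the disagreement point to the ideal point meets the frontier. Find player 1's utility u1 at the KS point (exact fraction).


Step 1: At the KS point, (u1-d1)/r1 = (u2-d2)/r2 = t and u1+u2 = 109
Step 2: u1 = d1 + r1*t and u2 = d2 + r2*t, so (d1 + r1*t) + (d2 + r2*t) = 109
Step 3: t = (109 - 5 - 7)/(47 + 74) = 97/121
Step 4: u1 = d1 + r1*t = 5 + 47 * 97/121 = 5164/121
Step 5: (Check: u2 = d2 + r2*t = 8025/121; u1+u2 = 5164/121 + 8025/121 = 109, on the frontier.)

5164/121


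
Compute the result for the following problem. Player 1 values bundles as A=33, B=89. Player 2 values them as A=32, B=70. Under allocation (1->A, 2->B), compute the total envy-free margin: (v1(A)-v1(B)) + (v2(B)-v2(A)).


Step 1: Player 1's margin = v1(A) - v1(B) = 33 - 89 = -56
Step 2: Player 2's margin = v2(B) - v2(A) = 70 - 32 = 38
Step 3: Total margin = -56 + 38 = -18

-18


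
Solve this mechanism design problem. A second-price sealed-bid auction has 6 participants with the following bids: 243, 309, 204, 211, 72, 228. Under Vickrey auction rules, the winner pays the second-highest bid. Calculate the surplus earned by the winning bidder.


Step 1: Sort bids in descending order: 309, 243, 228, 211, 204, 72
Step 2: The winning bid is the highest: 309
Step 3: The payment equals the second-highest bid: 243
Step 4: Surplus = winner's bid - payment = 309 - 243 = 66

66


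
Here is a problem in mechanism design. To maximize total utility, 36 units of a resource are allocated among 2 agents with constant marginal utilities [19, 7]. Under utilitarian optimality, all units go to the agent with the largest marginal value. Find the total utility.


Step 1: The marginal utilities are [19, 7]
Step 2: The highest marginal utility is 19
Step 3: All 36 units go to that agent
Step 4: Total utility = 19 * 36 = 684

684


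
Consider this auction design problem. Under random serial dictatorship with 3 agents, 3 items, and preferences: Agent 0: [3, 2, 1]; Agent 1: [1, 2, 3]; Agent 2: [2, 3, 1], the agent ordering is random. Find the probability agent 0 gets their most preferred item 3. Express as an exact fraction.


Step 1: Agent 0 wants item 3
Step 2: There are 6 possible orderings of agents
Step 3: In 6 orderings, agent 0 gets item 3
Step 4: Probability = 6/6 = 1

1


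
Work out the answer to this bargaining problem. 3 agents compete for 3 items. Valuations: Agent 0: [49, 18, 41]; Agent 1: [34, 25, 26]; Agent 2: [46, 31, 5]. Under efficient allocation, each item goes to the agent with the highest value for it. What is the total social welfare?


Step 1: For each item, find the maximum value among all agents.
Step 2: Item 0 -> Agent 0 (value 49)
Step 3: Item 1 -> Agent 2 (value 31)
Step 4: Item 2 -> Agent 0 (value 41)
Step 5: Total welfare = 49 + 31 + 41 = 121

121


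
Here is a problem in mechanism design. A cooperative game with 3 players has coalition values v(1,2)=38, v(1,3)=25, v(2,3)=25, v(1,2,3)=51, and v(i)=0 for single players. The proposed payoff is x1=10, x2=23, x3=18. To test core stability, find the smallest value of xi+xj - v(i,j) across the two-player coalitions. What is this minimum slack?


Step 1: Slack for coalition (1,2): x1+x2 - v12 = 33 - 38 = -5
Step 2: Slack for coalition (1,3): x1+x3 - v13 = 28 - 25 = 3
Step 3: Slack for coalition (2,3): x2+x3 - v23 = 41 - 25 = 16
Step 4: Minimum slack = min(-5, 3, 16) = -5, attained by (1,2); coalition (1,2) can block (slack < 0), so the allocation is not in the core

-5


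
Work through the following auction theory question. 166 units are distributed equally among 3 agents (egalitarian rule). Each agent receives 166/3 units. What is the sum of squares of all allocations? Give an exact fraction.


Step 1: Each agent's share = 166/3
Step 2: Square of each share = (166/3)^2 = 27556/9
Step 3: Sum of squares = 3 * 27556/9 = 27556/3

27556/3


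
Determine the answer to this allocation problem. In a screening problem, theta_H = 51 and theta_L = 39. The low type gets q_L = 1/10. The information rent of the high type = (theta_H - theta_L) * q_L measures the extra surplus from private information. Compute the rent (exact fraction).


Step 1: theta_H - theta_L = 51 - 39 = 12
Step 2: Information rent = (theta_H - theta_L) * q_L
Step 3: = 12 * 1/10
Step 4: = 6/5

6/5


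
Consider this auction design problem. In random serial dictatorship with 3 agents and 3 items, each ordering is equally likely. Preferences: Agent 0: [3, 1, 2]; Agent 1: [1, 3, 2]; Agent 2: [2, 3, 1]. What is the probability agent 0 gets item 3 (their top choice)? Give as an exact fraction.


Step 1: Agent 0 wants item 3
Step 2: There are 6 possible orderings of agents
Step 3: In 6 orderings, agent 0 gets item 3
Step 4: Probability = 6/6 = 1

1


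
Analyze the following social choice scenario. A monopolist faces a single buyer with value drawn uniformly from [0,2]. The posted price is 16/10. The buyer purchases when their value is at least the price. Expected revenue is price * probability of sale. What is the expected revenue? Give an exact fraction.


Step 1: Posted price r = 8/5, value support [0,2]
Step 2: P(v >= r) = (2 - 8/5)/2 = 1/5
Step 3: Expected revenue = r * P(v >= r) = 8/5 * 1/5
Step 4: Revenue = 8/25

8/25


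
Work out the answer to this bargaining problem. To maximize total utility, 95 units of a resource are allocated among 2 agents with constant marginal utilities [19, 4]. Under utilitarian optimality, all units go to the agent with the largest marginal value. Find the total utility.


Step 1: The marginal utilities are [19, 4]
Step 2: The highest marginal utility is 19
Step 3: All 95 units go to that agent
Step 4: Total utility = 19 * 95 = 1805

1805


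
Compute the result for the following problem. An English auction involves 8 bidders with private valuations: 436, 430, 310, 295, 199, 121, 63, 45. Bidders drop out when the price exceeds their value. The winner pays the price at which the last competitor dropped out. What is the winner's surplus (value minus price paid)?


Step 1: Identify the highest value: 436
Step 2: Identify the second-highest value: 430
Step 3: The final price = second-highest value = 430
Step 4: Surplus = 436 - 430 = 6

6


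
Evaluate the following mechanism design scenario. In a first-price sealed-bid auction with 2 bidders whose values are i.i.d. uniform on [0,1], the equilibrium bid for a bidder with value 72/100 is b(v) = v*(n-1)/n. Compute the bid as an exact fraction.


Step 1: The symmetric BNE bidding function is b(v) = v * (n-1) / n
Step 2: Substitute v = 18/25 and n = 2
Step 3: b = 18/25 * 1/2
Step 4: b = 9/25

9/25


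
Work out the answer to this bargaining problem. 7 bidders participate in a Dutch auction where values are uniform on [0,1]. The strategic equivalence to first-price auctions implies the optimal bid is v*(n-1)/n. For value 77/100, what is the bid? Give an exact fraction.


Step 1: Dutch auctions are strategically equivalent to first-price auctions
Step 2: The equilibrium bid is b(v) = v*(n-1)/n
Step 3: b = 77/100 * 6/7
Step 4: b = 33/50

33/50


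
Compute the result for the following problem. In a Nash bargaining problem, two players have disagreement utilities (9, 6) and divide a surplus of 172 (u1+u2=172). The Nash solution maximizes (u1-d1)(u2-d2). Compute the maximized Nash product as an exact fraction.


Step 1: The Nash solution splits surplus symmetrically above the disagreement point
Step 2: u1 = (total + d1 - d2)/2 = (172 + 9 - 6)/2 = 175/2
Step 3: u2 = (total - d1 + d2)/2 = (172 - 9 + 6)/2 = 169/2
Step 4: Nash product = (175/2 - 9) * (169/2 - 6)
Step 5: = 157/2 * 157/2 = 24649/4

24649/4


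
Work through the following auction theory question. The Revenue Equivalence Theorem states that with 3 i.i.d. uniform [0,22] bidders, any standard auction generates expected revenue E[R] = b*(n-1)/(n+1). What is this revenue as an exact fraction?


Step 1: By Revenue Equivalence, expected revenue = b*(n-1)/(n+1)
Step 2: Substituting n = 3, b = 22
Step 3: Revenue = 22*(3-1)/(3+1) = 22*2/4
Step 4: Revenue = 44/4 = 11

11


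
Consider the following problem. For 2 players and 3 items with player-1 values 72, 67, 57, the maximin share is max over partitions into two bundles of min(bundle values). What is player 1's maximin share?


Step 1: Item values = 72, 67, 57
Step 2: Enumerate all 2-bundle partitions and take the smaller bundle:
  Partition 1: {72} vs {67,57} -> bundles 72, 124; min = 72
  Partition 2: {67} vs {72,57} -> bundles 67, 129; min = 67
  Partition 3: {57} vs {72,67} -> bundles 57, 139; min = 57
Step 3: MMS = max(72, 67, 57) = 72

72


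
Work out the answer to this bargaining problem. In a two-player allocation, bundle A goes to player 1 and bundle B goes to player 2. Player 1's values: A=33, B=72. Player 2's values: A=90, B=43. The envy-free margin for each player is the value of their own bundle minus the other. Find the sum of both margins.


Step 1: Player 1's margin = v1(A) - v1(B) = 33 - 72 = -39
Step 2: Player 2's margin = v2(B) - v2(A) = 43 - 90 = -47
Step 3: Total margin = -39 + -47 = -86

-86


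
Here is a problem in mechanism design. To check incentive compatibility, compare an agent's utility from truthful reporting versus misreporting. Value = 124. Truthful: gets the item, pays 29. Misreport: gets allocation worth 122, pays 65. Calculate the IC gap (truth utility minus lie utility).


Step 1: U(truth) = value - payment = 124 - 29 = 95
Step 2: U(lie) = allocation - payment = 122 - 65 = 57
Step 3: IC gap = 95 - 57 = 38

38


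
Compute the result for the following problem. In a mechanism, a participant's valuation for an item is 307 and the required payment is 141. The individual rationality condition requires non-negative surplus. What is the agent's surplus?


Step 1: Surplus = value - payment = 307 - 141 = 166
Step 2: IR is satisfied (surplus >= 0)

166


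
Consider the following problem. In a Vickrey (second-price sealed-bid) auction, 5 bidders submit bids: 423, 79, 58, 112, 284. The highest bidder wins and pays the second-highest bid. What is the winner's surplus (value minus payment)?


Step 1: Sort bids in descending order: 423, 284, 112, 79, 58
Step 2: The winning bid is the highest: 423
Step 3: The payment equals the second-highest bid: 284
Step 4: Surplus = winner's bid - payment = 423 - 284 = 139

139


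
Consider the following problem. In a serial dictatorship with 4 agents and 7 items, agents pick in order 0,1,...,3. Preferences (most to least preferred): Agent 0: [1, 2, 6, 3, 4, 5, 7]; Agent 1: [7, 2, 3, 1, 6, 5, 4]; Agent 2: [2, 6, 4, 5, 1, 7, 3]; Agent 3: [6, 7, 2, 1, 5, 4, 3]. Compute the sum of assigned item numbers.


Step 1: Agent 0 picks item 1
Step 2: Agent 1 picks item 7
Step 3: Agent 2 picks item 2
Step 4: Agent 3 picks item 6
Step 5: Sum = 1 + 7 + 2 + 6 = 16

16


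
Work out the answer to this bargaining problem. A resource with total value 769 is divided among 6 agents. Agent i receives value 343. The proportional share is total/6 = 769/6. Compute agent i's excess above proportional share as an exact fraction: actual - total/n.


Step 1: Proportional share = 769/6
Step 2: Agent's actual allocation = 343
Step 3: Excess = 343 - 769/6 = 1289/6

1289/6


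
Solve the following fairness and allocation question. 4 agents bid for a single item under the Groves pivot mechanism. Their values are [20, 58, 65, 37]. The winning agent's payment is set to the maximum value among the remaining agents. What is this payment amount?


Step 1: The efficient winner is agent 2 with value 65
Step 2: Other agents' values: [20, 58, 37]
Step 3: Pivot payment = max(others) = 58
Step 4: The winner pays 58

58


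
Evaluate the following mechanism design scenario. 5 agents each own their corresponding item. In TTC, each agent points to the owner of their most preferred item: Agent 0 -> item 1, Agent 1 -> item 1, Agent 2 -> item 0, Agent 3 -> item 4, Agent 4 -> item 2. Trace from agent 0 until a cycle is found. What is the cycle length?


Step 1: Trace the pointer graph from agent 0: 0 -> 1 -> 1
Step 2: A cycle is detected when we revisit agent 1
Step 3: The cycle is: 1 -> 1
Step 4: Cycle length = 1

1


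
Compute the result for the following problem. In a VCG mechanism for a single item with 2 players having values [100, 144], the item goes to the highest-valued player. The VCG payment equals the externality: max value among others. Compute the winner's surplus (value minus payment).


Step 1: The winner is the agent with the highest value: agent 1 with value 144
Step 2: Values of other agents: [100]
Step 3: VCG payment = max of others' values = 100
Step 4: Surplus = 144 - 100 = 44

44


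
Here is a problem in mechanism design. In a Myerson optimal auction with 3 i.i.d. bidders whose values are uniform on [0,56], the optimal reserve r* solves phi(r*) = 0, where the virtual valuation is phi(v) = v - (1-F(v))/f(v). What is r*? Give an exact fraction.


Step 1: For U[0,56], F(v) = v/56 and f(v) = 1/56
Step 2: phi(v) = v - (1 - v/56)/(1/56) = v - (56 - v) = 2v - 56
Step 3: Set phi(r*) = 0: 2r* - 56 = 0
Step 4: r* = 56/2 = 28 (the number of bidders n = 3 does not enter)

28


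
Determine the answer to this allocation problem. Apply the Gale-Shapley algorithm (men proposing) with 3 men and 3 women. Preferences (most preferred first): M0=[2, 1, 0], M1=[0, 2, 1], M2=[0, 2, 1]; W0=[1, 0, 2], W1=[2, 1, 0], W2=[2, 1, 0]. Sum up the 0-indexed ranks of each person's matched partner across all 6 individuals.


Step 1: Run Gale-Shapley (men propose, women hold best offer):
  M0 proposes to W2; she accepts
  M1 proposes to W0; she accepts
  M2 proposes to W0; rejected
  M2 proposes to W2; she switches from M0
  M0 proposes to W1; she accepts
Step 2: Final matching: W0-M1, W1-M0, W2-M2
Step 3: 0-indexed ranks (man's rank of his match, then woman's): 0 + 0 + 1 + 2 + 1 + 0
Step 4: Total rank sum = 4

4


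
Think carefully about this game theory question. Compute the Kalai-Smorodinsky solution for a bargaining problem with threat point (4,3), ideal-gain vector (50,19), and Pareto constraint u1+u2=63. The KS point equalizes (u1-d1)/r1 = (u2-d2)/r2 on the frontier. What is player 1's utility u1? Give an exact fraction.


Step 1: At the KS point, (u1-d1)/r1 = (u2-d2)/r2 = t and u1+u2 = 63
Step 2: u1 = d1 + r1*t and u2 = d2 + r2*t, so (d1 + r1*t) + (d2 + r2*t) = 63
Step 3: t = (63 - 4 - 3)/(50 + 19) = 56/69
Step 4: u1 = d1 + r1*t = 4 + 50 * 56/69 = 3076/69
Step 5: (Check: u2 = d2 + r2*t = 1271/69; u1+u2 = 3076/69 + 1271/69 = 63, on the frontier.)

3076/69


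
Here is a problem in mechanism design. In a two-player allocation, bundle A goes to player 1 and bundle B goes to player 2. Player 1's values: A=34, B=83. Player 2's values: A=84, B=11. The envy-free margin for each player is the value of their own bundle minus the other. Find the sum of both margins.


Step 1: Player 1's margin = v1(A) - v1(B) = 34 - 83 = -49
Step 2: Player 2's margin = v2(B) - v2(A) = 11 - 84 = -73
Step 3: Total margin = -49 + -73 = -122

-122


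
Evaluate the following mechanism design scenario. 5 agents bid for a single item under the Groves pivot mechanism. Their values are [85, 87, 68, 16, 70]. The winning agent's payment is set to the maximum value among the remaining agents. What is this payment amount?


Step 1: The efficient winner is agent 1 with value 87
Step 2: Other agents' values: [85, 68, 16, 70]
Step 3: Pivot payment = max(others) = 85
Step 4: The winner pays 85

85


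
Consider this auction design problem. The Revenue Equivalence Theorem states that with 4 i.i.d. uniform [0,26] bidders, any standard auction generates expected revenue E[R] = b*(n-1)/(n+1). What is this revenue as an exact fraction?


Step 1: By Revenue Equivalence, expected revenue = b*(n-1)/(n+1)
Step 2: Substituting n = 4, b = 26
Step 3: Revenue = 26*(4-1)/(4+1) = 26*3/5
Step 4: Revenue = 78/5

78/5


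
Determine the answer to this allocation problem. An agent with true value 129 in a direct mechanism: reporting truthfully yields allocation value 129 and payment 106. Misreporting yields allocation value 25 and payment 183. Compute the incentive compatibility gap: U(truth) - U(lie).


Step 1: U(truth) = value - payment = 129 - 106 = 23
Step 2: U(lie) = allocation - payment = 25 - 183 = -158
Step 3: IC gap = 23 - (-158) = 181

181


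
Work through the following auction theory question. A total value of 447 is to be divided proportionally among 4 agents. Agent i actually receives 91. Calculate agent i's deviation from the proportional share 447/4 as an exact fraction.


Step 1: Proportional share = 447/4
Step 2: Agent's actual allocation = 91
Step 3: Excess = 91 - 447/4 = -83/4

-83/4


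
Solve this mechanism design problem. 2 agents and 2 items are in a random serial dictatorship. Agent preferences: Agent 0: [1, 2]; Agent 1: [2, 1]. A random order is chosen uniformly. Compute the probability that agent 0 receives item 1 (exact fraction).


Step 1: Agent 0 wants item 1
Step 2: There are 2 possible orderings of agents
Step 3: In 2 orderings, agent 0 gets item 1
Step 4: Probability = 2/2 = 1

1


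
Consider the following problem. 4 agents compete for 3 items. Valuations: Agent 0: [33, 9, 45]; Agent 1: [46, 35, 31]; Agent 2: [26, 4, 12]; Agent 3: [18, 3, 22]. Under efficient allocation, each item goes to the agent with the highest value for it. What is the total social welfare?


Step 1: For each item, find the maximum value among all agents.
Step 2: Item 0 -> Agent 1 (value 46)
Step 3: Item 1 -> Agent 1 (value 35)
Step 4: Item 2 -> Agent 0 (value 45)
Step 5: Total welfare = 46 + 35 + 45 = 126

126


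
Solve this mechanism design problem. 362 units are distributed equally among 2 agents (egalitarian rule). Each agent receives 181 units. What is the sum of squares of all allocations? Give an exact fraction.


Step 1: Each agent's share = 362/2 = 181
Step 2: Square of each share = (181)^2 = 32761
Step 3: Sum of squares = 2 * 32761 = 65522

65522


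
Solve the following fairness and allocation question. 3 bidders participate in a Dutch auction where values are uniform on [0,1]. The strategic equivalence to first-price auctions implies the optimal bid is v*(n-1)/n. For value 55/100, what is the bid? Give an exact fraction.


Step 1: Dutch auctions are strategically equivalent to first-price auctions
Step 2: The equilibrium bid is b(v) = v*(n-1)/n
Step 3: b = 11/20 * 2/3
Step 4: b = 11/30

11/30


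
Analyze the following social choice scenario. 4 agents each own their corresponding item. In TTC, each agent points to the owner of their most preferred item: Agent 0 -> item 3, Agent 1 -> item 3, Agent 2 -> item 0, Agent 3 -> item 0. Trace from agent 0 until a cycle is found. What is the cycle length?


Step 1: Trace the pointer graph from agent 0: 0 -> 3 -> 0
Step 2: A cycle is detected when we revisit agent 0
Step 3: The cycle is: 0 -> 3 -> 0
Step 4: Cycle length = 2

2


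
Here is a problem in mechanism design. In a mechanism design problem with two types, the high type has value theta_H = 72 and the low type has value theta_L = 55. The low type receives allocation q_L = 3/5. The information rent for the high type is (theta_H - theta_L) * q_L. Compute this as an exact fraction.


Step 1: theta_H - theta_L = 72 - 55 = 17
Step 2: Information rent = (theta_H - theta_L) * q_L
Step 3: = 17 * 3/5
Step 4: = 51/5

51/5


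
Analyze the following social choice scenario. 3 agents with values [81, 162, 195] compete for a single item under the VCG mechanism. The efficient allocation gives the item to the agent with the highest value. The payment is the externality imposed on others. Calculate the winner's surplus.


Step 1: The winner is the agent with the highest value: agent 2 with value 195
Step 2: Values of other agents: [81, 162]
Step 3: VCG payment = max of others' values = 162
Step 4: Surplus = 195 - 162 = 33

33


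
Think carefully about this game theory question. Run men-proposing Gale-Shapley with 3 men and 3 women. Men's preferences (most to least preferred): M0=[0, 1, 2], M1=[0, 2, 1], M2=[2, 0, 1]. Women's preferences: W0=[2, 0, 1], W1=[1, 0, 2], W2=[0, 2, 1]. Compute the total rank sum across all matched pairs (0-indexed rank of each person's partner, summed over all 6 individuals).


Step 1: Run Gale-Shapley (men propose, women hold best offer):
  M0 proposes to W0; she accepts
  M1 proposes to W0; rejected
  M1 proposes to W2; she accepts
  M2 proposes to W2; she switches from M1
  M1 proposes to W1; she accepts
Step 2: Final matching: W0-M0, W1-M1, W2-M2
Step 3: 0-indexed ranks (man's rank of his match, then woman's): 0 + 1 + 2 + 0 + 0 + 1
Step 4: Total rank sum = 4

4


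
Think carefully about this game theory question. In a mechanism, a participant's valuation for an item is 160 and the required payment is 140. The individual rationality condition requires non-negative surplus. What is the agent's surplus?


Step 1: Surplus = value - payment = 160 - 140 = 20
Step 2: IR is satisfied (surplus >= 0)

20


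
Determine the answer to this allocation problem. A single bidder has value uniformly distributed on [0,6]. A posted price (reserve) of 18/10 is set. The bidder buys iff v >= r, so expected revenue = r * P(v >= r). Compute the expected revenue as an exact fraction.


Step 1: Posted price r = 9/5, value support [0,6]
Step 2: P(v >= r) = (6 - 9/5)/6 = 7/10
Step 3: Expected revenue = r * P(v >= r) = 9/5 * 7/10
Step 4: Revenue = 63/50

63/50


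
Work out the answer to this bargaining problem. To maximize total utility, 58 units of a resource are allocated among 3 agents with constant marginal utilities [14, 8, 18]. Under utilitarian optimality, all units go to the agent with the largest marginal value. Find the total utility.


Step 1: The marginal utilities are [14, 8, 18]
Step 2: The highest marginal utility is 18
Step 3: All 58 units go to that agent
Step 4: Total utility = 18 * 58 = 1044

1044


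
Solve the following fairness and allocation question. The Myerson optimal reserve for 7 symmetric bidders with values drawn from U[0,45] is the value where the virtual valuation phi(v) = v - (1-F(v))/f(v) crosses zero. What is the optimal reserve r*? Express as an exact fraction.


Step 1: For U[0,45], F(v) = v/45 and f(v) = 1/45
Step 2: phi(v) = v - (1 - v/45)/(1/45) = v - (45 - v) = 2v - 45
Step 3: Set phi(r*) = 0: 2r* - 45 = 0
Step 4: r* = 45/2 (the number of bidders n = 7 does not enter)

45/2


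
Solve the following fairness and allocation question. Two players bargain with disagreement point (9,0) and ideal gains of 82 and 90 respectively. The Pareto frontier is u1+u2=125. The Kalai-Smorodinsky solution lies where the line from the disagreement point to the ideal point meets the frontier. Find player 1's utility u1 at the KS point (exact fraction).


Step 1: At the KS point, (u1-d1)/r1 = (u2-d2)/r2 = t and u1+u2 = 125
Step 2: u1 = d1 + r1*t and u2 = d2 + r2*t, so (d1 + r1*t) + (d2 + r2*t) = 125
Step 3: t = (125 - 9 - 0)/(82 + 90) = 116/172 = 29/43
Step 4: u1 = d1 + r1*t = 9 + 82 * 29/43 = 2765/43
Step 5: (Check: u2 = d2 + r2*t = 2610/43; u1+u2 = 2765/43 + 2610/43 = 125, on the frontier.)

2765/43


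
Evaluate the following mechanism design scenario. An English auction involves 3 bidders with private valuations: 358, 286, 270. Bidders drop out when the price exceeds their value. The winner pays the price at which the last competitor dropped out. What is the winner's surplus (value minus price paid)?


Step 1: Identify the highest value: 358
Step 2: Identify the second-highest value: 286
Step 3: The final price = second-highest value = 286
Step 4: Surplus = 358 - 286 = 72

72


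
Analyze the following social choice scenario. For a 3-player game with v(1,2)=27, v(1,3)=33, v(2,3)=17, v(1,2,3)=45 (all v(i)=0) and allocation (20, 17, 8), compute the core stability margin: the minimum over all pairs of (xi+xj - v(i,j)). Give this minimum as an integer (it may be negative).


Step 1: Slack for coalition (1,2): x1+x2 - v12 = 37 - 27 = 10
Step 2: Slack for coalition (1,3): x1+x3 - v13 = 28 - 33 = -5
Step 3: Slack for coalition (2,3): x2+x3 - v23 = 25 - 17 = 8
Step 4: Minimum slack = min(10, -5, 8) = -5, attained by (1,3); coalition (1,3) can block (slack < 0), so the allocation is not in the core

-5


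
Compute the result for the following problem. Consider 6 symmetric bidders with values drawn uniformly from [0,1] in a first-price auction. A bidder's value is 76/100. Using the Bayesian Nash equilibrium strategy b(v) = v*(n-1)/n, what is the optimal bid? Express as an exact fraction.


Step 1: The symmetric BNE bidding function is b(v) = v * (n-1) / n
Step 2: Substitute v = 19/25 and n = 6
Step 3: b = 19/25 * 5/6
Step 4: b = 19/30

19/30


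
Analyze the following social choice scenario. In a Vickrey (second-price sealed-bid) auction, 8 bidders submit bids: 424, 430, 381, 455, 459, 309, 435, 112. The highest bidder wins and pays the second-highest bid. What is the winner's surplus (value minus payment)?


Step 1: Sort bids in descending order: 459, 455, 435, 430, 424, 381, 309, 112
Step 2: The winning bid is the highest: 459
Step 3: The payment equals the second-highest bid: 455
Step 4: Surplus = winner's bid - payment = 459 - 455 = 4

4


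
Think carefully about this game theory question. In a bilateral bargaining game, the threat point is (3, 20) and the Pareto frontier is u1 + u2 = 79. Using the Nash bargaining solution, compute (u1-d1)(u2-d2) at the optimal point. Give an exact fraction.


Step 1: The Nash solution splits surplus symmetrically above the disagreement point
Step 2: u1 = (total + d1 - d2)/2 = (79 + 3 - 20)/2 = 31
Step 3: u2 = (total - d1 + d2)/2 = (79 - 3 + 20)/2 = 48
Step 4: Nash product = (31 - 3) * (48 - 20)
Step 5: = 28 * 28 = 784

784


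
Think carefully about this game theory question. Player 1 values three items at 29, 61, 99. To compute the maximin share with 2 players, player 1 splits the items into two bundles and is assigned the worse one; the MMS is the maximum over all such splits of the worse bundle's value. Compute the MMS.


Step 1: Item values = 29, 61, 99
Step 2: Enumerate all 2-bundle partitions and take the smaller bundle:
  Partition 1: {29} vs {61,99} -> bundles 29, 160; min = 29
  Partition 2: {61} vs {29,99} -> bundles 61, 128; min = 61
  Partition 3: {99} vs {29,61} -> bundles 99, 90; min = 90
Step 3: MMS = max(29, 61, 90) = 90

90


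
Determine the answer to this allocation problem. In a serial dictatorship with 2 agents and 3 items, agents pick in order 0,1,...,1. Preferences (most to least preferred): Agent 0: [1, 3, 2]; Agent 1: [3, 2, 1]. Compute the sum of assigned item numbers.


Step 1: Agent 0 picks item 1
Step 2: Agent 1 picks item 3
Step 3: Sum = 1 + 3 = 4

4


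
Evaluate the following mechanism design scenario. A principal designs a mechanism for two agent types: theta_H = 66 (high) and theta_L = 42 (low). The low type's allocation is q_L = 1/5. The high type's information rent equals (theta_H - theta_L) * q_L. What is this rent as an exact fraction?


Step 1: theta_H - theta_L = 66 - 42 = 24
Step 2: Information rent = (theta_H - theta_L) * q_L
Step 3: = 24 * 1/5
Step 4: = 24/5

24/5


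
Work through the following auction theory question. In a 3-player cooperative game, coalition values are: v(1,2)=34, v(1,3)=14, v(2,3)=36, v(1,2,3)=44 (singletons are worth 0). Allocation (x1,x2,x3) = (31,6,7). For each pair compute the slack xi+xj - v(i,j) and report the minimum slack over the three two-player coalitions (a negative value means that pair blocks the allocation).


Step 1: Slack for coalition (1,2): x1+x2 - v12 = 37 - 34 = 3
Step 2: Slack for coalition (1,3): x1+x3 - v13 = 38 - 14 = 24
Step 3: Slack for coalition (2,3): x2+x3 - v23 = 13 - 36 = -23
Step 4: Minimum slack = min(3, 24, -23) = -23, attained by (2,3); coalition (2,3) can block (slack < 0), so the allocation is not in the core

-23


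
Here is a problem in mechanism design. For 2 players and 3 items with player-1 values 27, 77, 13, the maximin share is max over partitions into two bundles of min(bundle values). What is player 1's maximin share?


Step 1: Item values = 27, 77, 13
Step 2: Enumerate all 2-bundle partitions and take the smaller bundle:
  Partition 1: {27} vs {77,13} -> bundles 27, 90; min = 27
  Partition 2: {77} vs {27,13} -> bundles 77, 40; min = 40
  Partition 3: {13} vs {27,77} -> bundles 13, 104; min = 13
Step 3: MMS = max(27, 40, 13) = 40

40


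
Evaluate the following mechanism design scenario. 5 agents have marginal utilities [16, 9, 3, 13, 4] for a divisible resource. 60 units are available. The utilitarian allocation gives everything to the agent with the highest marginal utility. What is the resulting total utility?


Step 1: The marginal utilities are [16, 9, 3, 13, 4]
Step 2: The highest marginal utility is 16
Step 3: All 60 units go to that agent
Step 4: Total utility = 16 * 60 = 960

960


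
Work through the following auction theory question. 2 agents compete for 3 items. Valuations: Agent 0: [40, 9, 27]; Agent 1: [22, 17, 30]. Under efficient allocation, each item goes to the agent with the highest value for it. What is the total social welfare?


Step 1: For each item, find the maximum value among all agents.
Step 2: Item 0 -> Agent 0 (value 40)
Step 3: Item 1 -> Agent 1 (value 17)
Step 4: Item 2 -> Agent 1 (value 30)
Step 5: Total welfare = 40 + 17 + 30 = 87

87


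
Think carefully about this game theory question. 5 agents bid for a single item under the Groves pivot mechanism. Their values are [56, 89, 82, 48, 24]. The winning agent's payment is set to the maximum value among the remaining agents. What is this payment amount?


Step 1: The efficient winner is agent 1 with value 89
Step 2: Other agents' values: [56, 82, 48, 24]
Step 3: Pivot payment = max(others) = 82
Step 4: The winner pays 82

82


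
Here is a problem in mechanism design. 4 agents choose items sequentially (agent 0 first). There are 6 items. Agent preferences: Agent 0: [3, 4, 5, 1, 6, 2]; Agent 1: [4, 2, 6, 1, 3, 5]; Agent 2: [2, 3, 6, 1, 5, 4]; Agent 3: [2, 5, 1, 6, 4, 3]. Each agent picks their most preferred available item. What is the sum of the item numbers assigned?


Step 1: Agent 0 picks item 3
Step 2: Agent 1 picks item 4
Step 3: Agent 2 picks item 2
Step 4: Agent 3 picks item 5
Step 5: Sum = 3 + 4 + 2 + 5 = 14

14


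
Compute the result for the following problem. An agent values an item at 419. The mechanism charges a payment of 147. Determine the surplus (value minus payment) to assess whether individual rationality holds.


Step 1: Surplus = value - payment = 419 - 147 = 272
Step 2: IR is satisfied (surplus >= 0)

272


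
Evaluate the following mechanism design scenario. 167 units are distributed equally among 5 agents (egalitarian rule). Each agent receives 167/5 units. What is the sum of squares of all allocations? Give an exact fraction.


Step 1: Each agent's share = 167/5
Step 2: Square of each share = (167/5)^2 = 27889/25
Step 3: Sum of squares = 5 * 27889/25 = 27889/5

27889/5


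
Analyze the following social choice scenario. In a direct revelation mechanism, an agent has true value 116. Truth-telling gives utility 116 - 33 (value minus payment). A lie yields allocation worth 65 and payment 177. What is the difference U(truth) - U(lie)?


Step 1: U(truth) = value - payment = 116 - 33 = 83
Step 2: U(lie) = allocation - payment = 65 - 177 = -112
Step 3: IC gap = 83 - (-112) = 195

195


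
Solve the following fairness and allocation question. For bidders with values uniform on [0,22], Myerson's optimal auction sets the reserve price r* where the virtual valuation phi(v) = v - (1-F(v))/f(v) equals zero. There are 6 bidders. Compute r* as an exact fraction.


Step 1: For U[0,22], F(v) = v/22 and f(v) = 1/22
Step 2: phi(v) = v - (1 - v/22)/(1/22) = v - (22 - v) = 2v - 22
Step 3: Set phi(r*) = 0: 2r* - 22 = 0
Step 4: r* = 22/2 = 11 (the number of bidders n = 6 does not enter)

11


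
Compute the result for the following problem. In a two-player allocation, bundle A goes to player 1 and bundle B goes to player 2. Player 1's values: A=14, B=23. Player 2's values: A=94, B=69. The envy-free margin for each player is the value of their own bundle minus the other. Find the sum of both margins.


Step 1: Player 1's margin = v1(A) - v1(B) = 14 - 23 = -9
Step 2: Player 2's margin = v2(B) - v2(A) = 69 - 94 = -25
Step 3: Total margin = -9 + -25 = -34

-34


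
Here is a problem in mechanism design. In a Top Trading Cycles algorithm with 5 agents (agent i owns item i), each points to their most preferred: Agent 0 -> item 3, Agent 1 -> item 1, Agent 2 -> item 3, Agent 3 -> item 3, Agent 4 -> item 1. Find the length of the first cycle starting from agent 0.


Step 1: Trace the pointer graph from agent 0: 0 -> 3 -> 3
Step 2: A cycle is detected when we revisit agent 3
Step 3: The cycle is: 3 -> 3
Step 4: Cycle length = 1

1


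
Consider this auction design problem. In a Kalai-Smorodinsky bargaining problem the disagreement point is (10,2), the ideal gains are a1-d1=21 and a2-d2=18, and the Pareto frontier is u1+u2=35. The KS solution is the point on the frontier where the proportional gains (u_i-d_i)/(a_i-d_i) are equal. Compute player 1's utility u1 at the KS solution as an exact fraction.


Step 1: At the KS point, (u1-d1)/r1 = (u2-d2)/r2 = t and u1+u2 = 35
Step 2: u1 = d1 + r1*t and u2 = d2 + r2*t, so (d1 + r1*t) + (d2 + r2*t) = 35
Step 3: t = (35 - 10 - 2)/(21 + 18) = 23/39
Step 4: u1 = d1 + r1*t = 10 + 21 * 23/39 = 291/13
Step 5: (Check: u2 = d2 + r2*t = 164/13; u1+u2 = 291/13 + 164/13 = 35, on the frontier.)

291/13


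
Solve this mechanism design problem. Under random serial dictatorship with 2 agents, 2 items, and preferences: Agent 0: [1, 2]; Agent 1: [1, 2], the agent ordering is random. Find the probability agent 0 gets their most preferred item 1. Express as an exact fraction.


Step 1: Agent 0 wants item 1
Step 2: There are 2 possible orderings of agents
Step 3: In 1 orderings, agent 0 gets item 1
Step 4: Probability = 1/2

1/2
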